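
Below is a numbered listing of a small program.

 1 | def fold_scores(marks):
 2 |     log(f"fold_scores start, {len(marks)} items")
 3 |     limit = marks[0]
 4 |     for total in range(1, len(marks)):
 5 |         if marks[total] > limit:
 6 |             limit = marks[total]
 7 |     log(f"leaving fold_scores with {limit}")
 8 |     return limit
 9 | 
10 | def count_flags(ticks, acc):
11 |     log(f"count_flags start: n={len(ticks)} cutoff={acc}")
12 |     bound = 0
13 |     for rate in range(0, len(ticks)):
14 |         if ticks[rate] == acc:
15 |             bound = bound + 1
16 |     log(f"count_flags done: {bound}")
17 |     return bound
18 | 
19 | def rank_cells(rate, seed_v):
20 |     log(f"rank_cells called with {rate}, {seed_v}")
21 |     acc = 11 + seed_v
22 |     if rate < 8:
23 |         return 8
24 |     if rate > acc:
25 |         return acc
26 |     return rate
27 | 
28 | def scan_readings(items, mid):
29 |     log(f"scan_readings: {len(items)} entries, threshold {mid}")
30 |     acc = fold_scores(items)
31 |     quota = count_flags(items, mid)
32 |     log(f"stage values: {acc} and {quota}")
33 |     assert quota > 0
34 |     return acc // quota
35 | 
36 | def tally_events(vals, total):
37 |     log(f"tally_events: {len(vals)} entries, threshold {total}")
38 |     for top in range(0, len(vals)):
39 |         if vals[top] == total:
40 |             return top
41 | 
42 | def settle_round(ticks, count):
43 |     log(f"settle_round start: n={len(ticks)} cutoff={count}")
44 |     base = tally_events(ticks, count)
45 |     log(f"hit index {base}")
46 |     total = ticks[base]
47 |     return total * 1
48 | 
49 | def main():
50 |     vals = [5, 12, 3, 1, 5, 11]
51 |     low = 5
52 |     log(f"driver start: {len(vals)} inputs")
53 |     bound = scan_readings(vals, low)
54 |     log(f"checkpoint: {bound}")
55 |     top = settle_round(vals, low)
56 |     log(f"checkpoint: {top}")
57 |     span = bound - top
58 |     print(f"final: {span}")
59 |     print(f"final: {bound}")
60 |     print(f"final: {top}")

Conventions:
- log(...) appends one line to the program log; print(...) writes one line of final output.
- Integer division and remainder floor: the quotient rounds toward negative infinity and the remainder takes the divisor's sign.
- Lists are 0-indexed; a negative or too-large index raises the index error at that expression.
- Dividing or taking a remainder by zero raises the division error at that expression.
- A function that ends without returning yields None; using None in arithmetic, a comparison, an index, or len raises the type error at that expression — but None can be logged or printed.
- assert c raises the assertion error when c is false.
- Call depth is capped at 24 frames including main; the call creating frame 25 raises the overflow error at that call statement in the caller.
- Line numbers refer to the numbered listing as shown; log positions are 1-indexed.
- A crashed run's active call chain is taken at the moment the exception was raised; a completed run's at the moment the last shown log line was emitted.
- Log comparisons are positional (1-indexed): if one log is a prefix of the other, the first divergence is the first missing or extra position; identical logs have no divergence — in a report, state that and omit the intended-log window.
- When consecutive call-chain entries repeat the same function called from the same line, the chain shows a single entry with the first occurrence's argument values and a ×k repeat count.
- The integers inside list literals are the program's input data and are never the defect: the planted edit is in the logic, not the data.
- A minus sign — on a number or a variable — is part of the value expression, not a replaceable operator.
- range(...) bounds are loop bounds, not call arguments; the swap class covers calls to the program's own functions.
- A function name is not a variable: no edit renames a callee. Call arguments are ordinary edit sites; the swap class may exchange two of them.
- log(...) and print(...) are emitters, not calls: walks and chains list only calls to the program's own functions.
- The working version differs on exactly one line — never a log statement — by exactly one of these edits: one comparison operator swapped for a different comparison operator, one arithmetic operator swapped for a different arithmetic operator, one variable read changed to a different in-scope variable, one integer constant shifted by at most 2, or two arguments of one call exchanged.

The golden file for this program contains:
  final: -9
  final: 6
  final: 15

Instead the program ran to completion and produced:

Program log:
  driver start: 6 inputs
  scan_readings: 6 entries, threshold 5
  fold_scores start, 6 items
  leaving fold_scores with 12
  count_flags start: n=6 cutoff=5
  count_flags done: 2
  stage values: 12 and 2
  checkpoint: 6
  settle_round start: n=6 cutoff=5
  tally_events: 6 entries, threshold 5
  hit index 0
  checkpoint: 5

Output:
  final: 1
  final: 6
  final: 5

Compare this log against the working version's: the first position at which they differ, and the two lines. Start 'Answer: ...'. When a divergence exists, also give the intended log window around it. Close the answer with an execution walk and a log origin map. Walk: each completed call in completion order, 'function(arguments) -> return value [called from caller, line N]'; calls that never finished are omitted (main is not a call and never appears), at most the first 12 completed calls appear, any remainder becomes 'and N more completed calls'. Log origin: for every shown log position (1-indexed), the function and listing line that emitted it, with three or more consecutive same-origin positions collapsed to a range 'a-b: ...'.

Answer: position 12; shown 'checkpoint: 5' vs intended 'checkpoint: 15'.
Intended log window:
  10: tally_events: 6 entries, threshold 5
  11: hit index 0
  12: checkpoint: 15
Execution walk:
  fold_scores([5, 12, 3, 1, 5, 11]) -> 12  [called from scan_readings, line 30]
  count_flags([5, 12, 3, 1, 5, 11], 5) -> 2  [called from scan_readings, line 31]
  scan_readings([5, 12, 3, 1, 5, 11], 5) -> 6  [called from main, line 53]
  tally_events([5, 12, 3, 1, 5, 11], 5) -> 0  [called from settle_round, line 44]
  settle_round([5, 12, 3, 1, 5, 11], 5) -> 5  [called from main, line 55]
Log origin:
  1: logged in main at line 52
  2: logged in scan_readings at line 29
  3: logged in fold_scores at line 2
  4: logged in fold_scores at line 7
  5: logged in count_flags at line 11
  6: logged in count_flags at line 16
  7: logged in scan_readings at line 32
  8: logged in main at line 54
  9: logged in settle_round at line 43
  10: logged in tally_events at line 37
  11: logged in settle_round at line 45
  12: logged in main at line 56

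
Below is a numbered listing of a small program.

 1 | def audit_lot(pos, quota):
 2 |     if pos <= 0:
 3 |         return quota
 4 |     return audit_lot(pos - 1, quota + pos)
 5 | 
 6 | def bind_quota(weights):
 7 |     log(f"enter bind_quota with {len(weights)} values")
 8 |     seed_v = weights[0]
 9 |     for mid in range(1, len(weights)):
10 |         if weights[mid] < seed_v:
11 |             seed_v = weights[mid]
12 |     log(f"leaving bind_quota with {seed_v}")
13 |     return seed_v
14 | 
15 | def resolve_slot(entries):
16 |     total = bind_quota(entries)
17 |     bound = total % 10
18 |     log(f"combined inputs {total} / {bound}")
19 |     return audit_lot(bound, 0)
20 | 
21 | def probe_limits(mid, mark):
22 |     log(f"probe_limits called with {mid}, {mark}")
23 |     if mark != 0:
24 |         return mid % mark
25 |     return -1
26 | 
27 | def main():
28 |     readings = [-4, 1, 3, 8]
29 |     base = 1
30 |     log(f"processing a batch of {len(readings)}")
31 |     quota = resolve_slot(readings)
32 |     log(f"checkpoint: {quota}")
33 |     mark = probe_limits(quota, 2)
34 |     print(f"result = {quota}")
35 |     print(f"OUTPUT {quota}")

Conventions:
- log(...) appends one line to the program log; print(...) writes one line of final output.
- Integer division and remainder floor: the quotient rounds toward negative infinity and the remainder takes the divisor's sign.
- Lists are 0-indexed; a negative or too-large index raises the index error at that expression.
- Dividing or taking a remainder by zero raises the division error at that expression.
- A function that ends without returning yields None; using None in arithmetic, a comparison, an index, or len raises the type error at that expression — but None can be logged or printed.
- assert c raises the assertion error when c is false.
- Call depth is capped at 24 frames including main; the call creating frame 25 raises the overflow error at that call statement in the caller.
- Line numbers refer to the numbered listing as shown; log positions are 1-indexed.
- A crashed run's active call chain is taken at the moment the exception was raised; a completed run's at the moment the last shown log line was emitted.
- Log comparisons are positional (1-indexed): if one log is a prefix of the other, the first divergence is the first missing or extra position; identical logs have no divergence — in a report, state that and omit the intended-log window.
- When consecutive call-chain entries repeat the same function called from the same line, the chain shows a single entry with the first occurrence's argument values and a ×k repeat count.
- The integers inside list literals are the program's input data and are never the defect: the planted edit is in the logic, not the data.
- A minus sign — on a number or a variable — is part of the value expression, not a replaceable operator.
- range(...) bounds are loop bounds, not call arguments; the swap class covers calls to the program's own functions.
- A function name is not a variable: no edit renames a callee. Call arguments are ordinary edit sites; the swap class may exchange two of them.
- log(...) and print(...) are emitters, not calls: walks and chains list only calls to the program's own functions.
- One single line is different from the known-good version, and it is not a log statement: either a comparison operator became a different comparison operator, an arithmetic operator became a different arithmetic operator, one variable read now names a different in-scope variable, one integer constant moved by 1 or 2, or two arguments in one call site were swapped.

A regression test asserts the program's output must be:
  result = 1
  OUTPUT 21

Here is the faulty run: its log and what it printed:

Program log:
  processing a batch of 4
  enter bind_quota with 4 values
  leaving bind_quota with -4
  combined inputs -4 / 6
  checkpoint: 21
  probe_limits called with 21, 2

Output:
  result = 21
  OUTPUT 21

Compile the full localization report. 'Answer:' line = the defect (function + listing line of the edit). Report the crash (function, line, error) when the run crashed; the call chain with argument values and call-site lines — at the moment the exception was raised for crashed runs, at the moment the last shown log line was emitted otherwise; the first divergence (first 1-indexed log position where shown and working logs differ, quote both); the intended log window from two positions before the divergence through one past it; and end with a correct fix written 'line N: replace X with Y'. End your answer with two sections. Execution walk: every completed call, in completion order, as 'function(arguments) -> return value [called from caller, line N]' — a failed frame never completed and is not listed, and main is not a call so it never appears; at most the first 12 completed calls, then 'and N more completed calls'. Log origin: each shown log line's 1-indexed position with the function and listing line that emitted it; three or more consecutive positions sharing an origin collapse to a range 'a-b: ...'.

Answer: the defect is in main at line 34.
Key fact: The logs agree in full; only the final output differs.
Call chain: main -> probe_limits(21, 2) (called at line 33).
First divergence: none; the two logs match at every position.
Execution walk:
  bind_quota([-4, 1, 3, 8]) -> -4  [called from resolve_slot, line 16]
  audit_lot(0, 21) -> 21  [called from audit_lot, line 4]
  audit_lot(1, 20) -> 21  [called from audit_lot, line 4]
  audit_lot(2, 18) -> 21  [called from audit_lot, line 4]
  audit_lot(3, 15) -> 21  [called from audit_lot, line 4]
  audit_lot(4, 11) -> 21  [called from audit_lot, line 4]
  audit_lot(5, 6) -> 21  [called from audit_lot, line 4]
  audit_lot(6, 0) -> 21  [called from resolve_slot, line 19]
  resolve_slot([-4, 1, 3, 8]) -> 21  [called from main, line 31]
  probe_limits(21, 2) -> 1  [called from main, line 33]
Origin of each log line:
  1: from main, line 30
  2: from bind_quota, line 7
  3: from bind_quota, line 12
  4: from resolve_slot, line 18
  5: from main, line 32
  6: from probe_limits, line 22
A correct fix: line 34: replace `quota` with `mark`.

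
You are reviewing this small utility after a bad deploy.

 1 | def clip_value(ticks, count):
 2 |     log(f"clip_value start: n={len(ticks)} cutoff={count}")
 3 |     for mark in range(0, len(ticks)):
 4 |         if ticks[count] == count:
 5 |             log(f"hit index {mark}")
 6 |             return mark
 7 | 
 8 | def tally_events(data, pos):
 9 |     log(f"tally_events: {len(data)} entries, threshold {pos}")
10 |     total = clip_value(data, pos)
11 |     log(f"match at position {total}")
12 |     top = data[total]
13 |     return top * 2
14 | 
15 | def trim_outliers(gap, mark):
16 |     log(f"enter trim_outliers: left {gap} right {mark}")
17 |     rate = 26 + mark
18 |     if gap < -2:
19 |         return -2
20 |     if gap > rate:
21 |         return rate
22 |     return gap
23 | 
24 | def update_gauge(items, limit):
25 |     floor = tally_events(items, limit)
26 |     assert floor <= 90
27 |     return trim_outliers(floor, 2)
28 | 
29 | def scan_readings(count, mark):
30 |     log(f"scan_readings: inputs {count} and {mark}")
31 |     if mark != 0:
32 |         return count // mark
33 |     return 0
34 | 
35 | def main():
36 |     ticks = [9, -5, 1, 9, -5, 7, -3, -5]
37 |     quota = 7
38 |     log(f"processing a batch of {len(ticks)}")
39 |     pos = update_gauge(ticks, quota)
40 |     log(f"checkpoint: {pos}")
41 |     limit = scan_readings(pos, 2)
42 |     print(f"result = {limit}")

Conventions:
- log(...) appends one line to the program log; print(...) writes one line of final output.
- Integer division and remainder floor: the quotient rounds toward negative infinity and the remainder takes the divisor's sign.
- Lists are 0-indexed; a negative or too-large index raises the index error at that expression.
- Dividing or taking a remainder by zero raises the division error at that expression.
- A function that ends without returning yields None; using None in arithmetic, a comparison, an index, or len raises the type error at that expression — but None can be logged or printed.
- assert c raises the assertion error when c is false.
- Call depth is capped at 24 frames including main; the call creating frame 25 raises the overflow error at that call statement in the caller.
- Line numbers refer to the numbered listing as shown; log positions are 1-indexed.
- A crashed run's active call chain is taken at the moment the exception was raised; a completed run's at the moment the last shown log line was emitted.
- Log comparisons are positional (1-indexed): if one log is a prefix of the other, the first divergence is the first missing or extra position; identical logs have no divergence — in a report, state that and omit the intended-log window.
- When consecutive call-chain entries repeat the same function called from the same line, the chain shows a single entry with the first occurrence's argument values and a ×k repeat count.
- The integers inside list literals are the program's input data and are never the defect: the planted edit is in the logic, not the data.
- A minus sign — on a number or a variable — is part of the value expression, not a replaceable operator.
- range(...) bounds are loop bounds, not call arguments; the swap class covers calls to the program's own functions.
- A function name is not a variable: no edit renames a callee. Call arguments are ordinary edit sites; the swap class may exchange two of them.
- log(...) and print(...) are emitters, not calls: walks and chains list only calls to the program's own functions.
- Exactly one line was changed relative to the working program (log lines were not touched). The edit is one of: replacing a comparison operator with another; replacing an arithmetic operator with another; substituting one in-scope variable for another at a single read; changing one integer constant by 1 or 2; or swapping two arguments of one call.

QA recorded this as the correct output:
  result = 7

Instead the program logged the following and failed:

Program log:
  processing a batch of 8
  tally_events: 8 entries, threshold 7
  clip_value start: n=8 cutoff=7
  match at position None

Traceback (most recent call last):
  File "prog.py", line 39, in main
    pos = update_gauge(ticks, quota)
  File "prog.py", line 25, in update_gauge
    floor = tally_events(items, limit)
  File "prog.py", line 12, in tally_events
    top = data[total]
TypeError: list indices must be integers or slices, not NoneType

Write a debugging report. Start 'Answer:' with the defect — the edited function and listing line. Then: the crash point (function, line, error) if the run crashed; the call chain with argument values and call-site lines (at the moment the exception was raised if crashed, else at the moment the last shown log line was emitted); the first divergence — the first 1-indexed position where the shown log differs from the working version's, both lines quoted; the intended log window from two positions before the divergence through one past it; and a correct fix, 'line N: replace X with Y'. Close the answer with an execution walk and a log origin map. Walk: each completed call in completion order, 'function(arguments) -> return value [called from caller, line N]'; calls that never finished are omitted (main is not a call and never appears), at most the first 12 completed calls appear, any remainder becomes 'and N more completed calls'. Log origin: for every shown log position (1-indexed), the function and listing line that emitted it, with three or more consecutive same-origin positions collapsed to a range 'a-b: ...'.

Answer: the defect is in clip_value at line 4.
Key fact: Log line 4 is where behavior first shows: 'match at position None' appears instead of 'hit index 5'.
Crash: tally_events, line 12, TypeError.
Call chain: main -> update_gauge([9, -5, 1, 9, -5, 7, -3, -5], 7) (called at line 39) -> tally_events([9, -5, 1, 9, -5, 7, -3, -5], 7) (called at line 25).
First divergence: position 4 — shown 'match at position None', intended 'hit index 5'.
Intended log window:
  2: tally_events: 8 entries, threshold 7
  3: clip_value start: n=8 cutoff=7
  4: hit index 5
  5: match at position 5
Execution walk:
  clip_value([9, -5, 1, 9, -5, 7, -3, -5], 7) -> None  [called from tally_events, line 10]
Origin of each log line:
  1 — main, line 38
  2 — tally_events, line 9
  3 — clip_value, line 2
  4 — tally_events, line 11
A correct fix: line 4: replace `ticks[count]` with `ticks[mark]`.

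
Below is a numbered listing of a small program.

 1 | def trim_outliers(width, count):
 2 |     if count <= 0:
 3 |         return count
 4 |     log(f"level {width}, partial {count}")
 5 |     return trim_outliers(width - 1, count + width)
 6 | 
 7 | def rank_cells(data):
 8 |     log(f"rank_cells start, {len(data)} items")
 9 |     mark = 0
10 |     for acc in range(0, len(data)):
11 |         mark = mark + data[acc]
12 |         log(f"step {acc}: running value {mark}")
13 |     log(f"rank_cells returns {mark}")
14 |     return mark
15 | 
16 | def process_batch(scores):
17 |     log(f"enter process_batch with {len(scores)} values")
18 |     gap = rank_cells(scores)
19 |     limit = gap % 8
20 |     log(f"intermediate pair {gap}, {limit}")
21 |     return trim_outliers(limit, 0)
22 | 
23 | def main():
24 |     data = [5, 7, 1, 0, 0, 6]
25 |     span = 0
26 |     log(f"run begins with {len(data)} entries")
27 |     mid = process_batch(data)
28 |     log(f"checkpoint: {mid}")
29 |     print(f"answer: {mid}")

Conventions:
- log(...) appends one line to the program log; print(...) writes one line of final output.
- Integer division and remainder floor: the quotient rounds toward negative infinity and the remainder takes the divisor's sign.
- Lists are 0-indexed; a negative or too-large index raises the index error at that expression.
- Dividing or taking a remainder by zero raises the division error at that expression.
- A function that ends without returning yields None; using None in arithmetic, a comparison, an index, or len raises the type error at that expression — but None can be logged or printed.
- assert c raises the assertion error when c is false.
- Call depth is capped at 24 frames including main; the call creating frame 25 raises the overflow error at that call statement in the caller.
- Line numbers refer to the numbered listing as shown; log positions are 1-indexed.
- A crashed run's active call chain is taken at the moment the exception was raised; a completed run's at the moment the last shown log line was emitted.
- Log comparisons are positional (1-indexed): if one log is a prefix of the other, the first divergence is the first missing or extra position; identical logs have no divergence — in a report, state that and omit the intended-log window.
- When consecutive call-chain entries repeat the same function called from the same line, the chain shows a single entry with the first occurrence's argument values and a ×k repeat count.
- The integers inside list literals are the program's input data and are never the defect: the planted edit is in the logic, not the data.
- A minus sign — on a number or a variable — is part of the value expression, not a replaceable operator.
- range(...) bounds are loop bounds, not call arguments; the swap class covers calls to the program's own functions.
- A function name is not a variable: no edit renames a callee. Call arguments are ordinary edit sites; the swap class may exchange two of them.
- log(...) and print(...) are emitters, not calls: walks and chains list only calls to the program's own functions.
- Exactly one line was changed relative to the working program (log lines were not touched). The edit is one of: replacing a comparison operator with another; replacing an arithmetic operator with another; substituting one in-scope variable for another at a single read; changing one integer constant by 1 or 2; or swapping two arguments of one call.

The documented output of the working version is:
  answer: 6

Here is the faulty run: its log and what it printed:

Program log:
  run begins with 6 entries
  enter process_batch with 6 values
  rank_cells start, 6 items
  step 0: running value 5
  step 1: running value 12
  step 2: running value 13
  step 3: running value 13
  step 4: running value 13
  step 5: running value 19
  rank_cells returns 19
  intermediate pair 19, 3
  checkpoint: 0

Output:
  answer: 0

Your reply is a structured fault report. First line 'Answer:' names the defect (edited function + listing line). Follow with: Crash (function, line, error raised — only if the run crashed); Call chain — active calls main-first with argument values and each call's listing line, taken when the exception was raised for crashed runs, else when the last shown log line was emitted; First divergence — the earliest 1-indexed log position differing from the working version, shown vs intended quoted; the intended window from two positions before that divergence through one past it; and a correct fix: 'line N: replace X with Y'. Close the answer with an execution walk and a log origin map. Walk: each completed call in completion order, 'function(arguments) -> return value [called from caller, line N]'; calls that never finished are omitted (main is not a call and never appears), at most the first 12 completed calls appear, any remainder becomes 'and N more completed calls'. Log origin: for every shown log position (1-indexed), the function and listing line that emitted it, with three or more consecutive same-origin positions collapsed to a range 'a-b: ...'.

Answer: the defect is in trim_outliers at line 2.
The tell: The log first diverges at position 12: the faulty run prints 'checkpoint: 0' where the working version prints 'level 3, partial 0'.
Call chain: main.
First divergence: position 12 — shown 'checkpoint: 0', intended 'level 3, partial 0'.
Intended log window:
  10: rank_cells returns 19
  11: intermediate pair 19, 3
  12: level 3, partial 0
  13: level 2, partial 3
Execution walk:
  rank_cells([5, 7, 1, 0, 0, 6]) -> 19  [called from process_batch, line 18]
  trim_outliers(3, 0) -> 0  [called from process_batch, line 21]
  process_batch([5, 7, 1, 0, 0, 6]) -> 0  [called from main, line 27]
Log origin:
  1: emitted by main (line 26)
  2: emitted by process_batch (line 17)
  3: emitted by rank_cells (line 8)
  4-9: emitted by rank_cells (line 12)
  10: emitted by rank_cells (line 13)
  11: emitted by process_batch (line 20)
  12: emitted by main (line 28)
A correct fix: line 2: replace `count` with `width`.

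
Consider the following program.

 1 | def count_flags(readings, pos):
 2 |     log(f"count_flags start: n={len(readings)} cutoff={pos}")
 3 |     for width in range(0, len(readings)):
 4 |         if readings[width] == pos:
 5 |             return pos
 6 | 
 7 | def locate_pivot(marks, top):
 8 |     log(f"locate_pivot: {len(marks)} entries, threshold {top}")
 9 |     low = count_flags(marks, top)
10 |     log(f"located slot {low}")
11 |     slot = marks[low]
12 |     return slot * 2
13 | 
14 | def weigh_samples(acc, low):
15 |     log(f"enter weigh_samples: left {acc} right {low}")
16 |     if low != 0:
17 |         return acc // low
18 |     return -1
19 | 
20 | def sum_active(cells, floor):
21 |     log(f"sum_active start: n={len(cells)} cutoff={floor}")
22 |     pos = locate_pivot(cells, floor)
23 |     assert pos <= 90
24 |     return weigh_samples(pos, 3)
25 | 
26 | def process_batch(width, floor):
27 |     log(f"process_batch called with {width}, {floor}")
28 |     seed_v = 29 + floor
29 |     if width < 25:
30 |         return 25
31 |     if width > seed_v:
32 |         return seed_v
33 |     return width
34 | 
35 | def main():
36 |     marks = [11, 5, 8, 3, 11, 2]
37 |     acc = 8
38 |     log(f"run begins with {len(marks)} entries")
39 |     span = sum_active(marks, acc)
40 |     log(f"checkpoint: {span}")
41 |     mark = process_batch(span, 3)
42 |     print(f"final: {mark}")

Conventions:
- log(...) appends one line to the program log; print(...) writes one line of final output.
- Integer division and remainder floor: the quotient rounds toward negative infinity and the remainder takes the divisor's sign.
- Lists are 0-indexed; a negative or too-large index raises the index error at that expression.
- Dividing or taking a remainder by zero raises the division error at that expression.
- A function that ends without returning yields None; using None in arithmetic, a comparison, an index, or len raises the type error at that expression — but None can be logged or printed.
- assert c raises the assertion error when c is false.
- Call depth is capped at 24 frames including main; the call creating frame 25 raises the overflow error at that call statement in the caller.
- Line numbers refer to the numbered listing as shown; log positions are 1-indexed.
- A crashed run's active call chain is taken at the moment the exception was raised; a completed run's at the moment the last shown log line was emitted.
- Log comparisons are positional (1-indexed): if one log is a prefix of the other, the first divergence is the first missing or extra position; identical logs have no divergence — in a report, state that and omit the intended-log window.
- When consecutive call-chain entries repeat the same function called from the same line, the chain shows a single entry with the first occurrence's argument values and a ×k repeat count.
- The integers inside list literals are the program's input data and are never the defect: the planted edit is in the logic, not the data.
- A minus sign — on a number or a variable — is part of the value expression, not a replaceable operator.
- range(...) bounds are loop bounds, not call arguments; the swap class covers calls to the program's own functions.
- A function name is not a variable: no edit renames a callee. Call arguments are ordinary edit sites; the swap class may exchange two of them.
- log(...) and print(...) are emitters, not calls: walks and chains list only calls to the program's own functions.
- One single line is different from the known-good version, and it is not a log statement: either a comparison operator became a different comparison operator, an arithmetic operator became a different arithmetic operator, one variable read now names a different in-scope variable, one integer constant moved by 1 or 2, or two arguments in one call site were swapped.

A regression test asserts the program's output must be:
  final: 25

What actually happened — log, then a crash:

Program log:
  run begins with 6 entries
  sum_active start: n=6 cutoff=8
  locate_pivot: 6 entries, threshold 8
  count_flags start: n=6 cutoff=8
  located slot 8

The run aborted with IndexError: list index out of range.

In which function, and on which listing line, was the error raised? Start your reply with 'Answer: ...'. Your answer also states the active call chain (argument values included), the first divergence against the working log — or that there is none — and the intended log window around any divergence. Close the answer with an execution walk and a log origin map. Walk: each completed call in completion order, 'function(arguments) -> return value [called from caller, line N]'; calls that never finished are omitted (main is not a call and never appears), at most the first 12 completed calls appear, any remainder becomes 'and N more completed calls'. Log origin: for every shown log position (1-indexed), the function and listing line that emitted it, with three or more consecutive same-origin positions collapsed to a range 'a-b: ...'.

Answer: the error was raised in locate_pivot, line 11.
The tell: Everything matches until log position 5, which reads 'located slot 8' in place of 'located slot 2'.
Call chain: main -> sum_active([11, 5, 8, 3, 11, 2], 8) (called at line 39) -> locate_pivot([11, 5, 8, 3, 11, 2], 8) (called at line 22).
First divergence: position 5 — shown 'located slot 8', intended 'located slot 2'.
Intended log window:
  3: locate_pivot: 6 entries, threshold 8
  4: count_flags start: n=6 cutoff=8
  5: located slot 2
  6: enter weigh_samples: left 16 right 3
Execution walk:
  count_flags([11, 5, 8, 3, 11, 2], 8) -> 8  [called from locate_pivot, line 9]
Log origins:
  1: emitted by main (line 38)
  2: emitted by sum_active (line 21)
  3: emitted by locate_pivot (line 8)
  4: emitted by count_flags (line 2)
  5: emitted by locate_pivot (line 10)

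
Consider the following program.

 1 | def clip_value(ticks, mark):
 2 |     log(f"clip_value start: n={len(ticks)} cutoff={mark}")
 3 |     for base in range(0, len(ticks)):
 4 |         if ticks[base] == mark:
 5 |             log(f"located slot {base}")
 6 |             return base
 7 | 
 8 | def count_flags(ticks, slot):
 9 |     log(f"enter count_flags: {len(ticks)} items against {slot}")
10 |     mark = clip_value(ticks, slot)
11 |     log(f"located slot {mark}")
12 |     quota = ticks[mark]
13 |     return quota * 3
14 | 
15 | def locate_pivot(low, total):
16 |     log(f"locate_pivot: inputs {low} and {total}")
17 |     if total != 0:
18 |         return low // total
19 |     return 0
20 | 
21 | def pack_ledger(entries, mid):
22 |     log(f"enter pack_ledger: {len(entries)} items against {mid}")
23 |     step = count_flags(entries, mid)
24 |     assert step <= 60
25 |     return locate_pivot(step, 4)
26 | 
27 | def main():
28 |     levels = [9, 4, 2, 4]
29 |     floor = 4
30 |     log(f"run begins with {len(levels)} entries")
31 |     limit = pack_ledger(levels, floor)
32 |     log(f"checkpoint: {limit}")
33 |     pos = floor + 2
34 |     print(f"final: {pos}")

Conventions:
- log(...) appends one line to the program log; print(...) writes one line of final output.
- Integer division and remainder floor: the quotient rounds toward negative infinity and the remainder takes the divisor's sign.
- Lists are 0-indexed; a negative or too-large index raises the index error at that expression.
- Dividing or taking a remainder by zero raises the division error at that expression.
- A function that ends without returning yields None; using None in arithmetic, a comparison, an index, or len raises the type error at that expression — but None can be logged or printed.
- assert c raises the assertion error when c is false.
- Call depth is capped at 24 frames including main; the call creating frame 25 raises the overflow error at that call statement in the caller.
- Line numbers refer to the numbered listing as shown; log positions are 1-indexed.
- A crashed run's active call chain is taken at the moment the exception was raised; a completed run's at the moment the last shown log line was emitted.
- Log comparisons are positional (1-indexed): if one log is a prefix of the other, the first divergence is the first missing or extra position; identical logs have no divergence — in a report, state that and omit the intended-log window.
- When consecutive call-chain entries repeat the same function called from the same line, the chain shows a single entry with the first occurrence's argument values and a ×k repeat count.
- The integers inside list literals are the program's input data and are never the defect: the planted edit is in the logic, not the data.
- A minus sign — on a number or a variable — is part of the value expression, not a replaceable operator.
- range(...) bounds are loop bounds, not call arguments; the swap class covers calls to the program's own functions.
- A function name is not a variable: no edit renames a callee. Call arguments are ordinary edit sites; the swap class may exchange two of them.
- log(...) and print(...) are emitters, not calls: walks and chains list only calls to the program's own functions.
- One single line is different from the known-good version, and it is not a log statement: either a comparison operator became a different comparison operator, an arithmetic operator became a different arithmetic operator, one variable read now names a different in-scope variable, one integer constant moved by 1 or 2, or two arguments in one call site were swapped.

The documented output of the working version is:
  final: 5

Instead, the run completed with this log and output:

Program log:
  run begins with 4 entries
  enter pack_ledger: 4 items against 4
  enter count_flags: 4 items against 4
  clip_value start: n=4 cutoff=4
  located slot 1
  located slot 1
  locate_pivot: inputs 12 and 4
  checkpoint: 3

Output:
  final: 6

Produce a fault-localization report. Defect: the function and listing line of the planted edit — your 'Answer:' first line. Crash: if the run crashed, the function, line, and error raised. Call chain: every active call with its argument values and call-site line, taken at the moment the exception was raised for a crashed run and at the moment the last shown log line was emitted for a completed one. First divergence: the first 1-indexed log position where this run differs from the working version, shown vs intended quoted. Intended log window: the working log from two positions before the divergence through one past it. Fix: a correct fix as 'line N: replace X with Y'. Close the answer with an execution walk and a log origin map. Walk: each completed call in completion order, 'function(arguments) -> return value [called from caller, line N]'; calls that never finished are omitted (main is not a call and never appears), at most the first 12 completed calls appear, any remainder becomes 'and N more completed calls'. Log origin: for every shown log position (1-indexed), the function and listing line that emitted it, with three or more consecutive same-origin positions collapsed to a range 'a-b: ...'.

Answer: the defect is in main at line 33.
The tell: Log streams are identical — the defect surfaces only in the printed output.
Call chain: main.
First divergence: none; the two logs match at every position.
Execution walk:
  clip_value([9, 4, 2, 4], 4) -> 1  [called from count_flags, line 10]
  count_flags([9, 4, 2, 4], 4) -> 12  [called from pack_ledger, line 23]
  locate_pivot(12, 4) -> 3  [called from pack_ledger, line 25]
  pack_ledger([9, 4, 2, 4], 4) -> 3  [called from main, line 31]
Log origin:
  1: logged in main at line 30
  2: logged in pack_ledger at line 22
  3: logged in count_flags at line 9
  4: logged in clip_value at line 2
  5: logged in clip_value at line 5
  6: logged in count_flags at line 11
  7: logged in locate_pivot at line 16
  8: logged in main at line 32
A correct fix: line 33: replace `floor` with `limit`.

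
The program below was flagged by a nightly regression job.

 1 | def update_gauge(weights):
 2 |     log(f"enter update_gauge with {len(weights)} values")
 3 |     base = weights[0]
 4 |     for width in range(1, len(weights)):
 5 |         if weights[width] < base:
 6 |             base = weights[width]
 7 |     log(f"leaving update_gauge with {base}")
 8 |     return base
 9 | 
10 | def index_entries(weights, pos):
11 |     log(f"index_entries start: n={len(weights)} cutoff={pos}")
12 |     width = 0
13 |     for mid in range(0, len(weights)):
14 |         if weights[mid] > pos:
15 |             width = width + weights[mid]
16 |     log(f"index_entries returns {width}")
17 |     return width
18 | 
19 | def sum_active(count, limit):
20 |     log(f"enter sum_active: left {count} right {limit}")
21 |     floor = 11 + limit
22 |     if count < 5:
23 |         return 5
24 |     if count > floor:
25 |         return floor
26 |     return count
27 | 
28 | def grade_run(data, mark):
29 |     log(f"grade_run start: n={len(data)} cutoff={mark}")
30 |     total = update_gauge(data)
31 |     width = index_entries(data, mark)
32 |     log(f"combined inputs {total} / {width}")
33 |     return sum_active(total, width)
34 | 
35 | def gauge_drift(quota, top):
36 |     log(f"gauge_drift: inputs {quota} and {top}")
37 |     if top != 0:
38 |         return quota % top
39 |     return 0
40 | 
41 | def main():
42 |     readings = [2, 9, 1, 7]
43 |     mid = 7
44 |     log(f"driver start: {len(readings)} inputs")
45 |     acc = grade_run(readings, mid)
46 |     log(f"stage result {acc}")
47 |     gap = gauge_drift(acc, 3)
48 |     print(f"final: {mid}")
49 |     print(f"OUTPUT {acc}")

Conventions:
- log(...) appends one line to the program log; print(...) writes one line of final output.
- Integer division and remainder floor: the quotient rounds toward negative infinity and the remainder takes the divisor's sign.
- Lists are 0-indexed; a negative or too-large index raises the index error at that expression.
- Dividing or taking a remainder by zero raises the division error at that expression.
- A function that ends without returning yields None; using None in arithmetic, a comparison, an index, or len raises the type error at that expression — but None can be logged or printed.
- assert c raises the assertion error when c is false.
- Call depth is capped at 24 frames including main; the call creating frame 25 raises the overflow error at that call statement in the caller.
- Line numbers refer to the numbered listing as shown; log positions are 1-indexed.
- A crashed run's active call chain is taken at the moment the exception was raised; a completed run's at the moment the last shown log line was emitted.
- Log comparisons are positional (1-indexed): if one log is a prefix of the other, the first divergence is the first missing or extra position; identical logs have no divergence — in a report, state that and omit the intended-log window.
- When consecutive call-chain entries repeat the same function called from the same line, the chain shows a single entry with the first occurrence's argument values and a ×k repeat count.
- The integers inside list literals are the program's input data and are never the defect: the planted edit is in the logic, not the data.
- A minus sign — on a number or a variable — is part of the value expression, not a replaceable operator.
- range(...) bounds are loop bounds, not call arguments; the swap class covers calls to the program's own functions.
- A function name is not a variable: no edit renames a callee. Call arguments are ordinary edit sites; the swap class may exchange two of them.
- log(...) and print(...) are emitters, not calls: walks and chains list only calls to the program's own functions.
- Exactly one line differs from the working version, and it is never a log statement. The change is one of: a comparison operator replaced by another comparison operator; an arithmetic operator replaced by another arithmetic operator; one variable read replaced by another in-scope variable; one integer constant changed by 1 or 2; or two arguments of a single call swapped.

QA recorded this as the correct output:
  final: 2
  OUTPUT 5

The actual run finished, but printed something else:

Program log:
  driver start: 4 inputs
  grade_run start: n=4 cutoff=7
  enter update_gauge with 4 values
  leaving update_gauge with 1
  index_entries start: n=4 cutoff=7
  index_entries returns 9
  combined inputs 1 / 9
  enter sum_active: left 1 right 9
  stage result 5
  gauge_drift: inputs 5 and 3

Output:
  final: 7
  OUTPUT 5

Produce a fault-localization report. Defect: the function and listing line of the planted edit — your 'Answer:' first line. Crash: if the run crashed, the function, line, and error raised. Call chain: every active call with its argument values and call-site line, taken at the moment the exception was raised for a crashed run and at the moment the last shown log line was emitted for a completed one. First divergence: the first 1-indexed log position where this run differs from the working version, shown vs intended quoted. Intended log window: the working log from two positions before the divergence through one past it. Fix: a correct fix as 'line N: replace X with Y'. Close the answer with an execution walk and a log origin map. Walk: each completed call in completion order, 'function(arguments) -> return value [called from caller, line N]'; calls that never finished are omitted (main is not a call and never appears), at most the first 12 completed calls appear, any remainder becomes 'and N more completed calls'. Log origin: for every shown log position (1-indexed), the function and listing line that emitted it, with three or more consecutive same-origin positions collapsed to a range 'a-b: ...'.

Answer: the defect is in main at line 48.
The tell: The logs agree in full; only the final output differs.
Call chain: main -> gauge_drift(5, 3) (called at line 47).
First divergence: none — the logs agree in full.
Execution walk:
  update_gauge([2, 9, 1, 7]) -> 1  [called from grade_run, line 30]
  index_entries([2, 9, 1, 7], 7) -> 9  [called from grade_run, line 31]
  sum_active(1, 9) -> 5  [called from grade_run, line 33]
  grade_run([2, 9, 1, 7], 7) -> 5  [called from main, line 45]
  gauge_drift(5, 3) -> 2  [called from main, line 47]
Log line origins:
  1: from main, line 44
  2: from grade_run, line 29
  3: from update_gauge, line 2
  4: from update_gauge, line 7
  5: from index_entries, line 11
  6: from index_entries, line 16
  7: from grade_run, line 32
  8: from sum_active, line 20
  9: from main, line 46
  10: from gauge_drift, line 36
A correct fix: line 48: replace `mid` with `gap`.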